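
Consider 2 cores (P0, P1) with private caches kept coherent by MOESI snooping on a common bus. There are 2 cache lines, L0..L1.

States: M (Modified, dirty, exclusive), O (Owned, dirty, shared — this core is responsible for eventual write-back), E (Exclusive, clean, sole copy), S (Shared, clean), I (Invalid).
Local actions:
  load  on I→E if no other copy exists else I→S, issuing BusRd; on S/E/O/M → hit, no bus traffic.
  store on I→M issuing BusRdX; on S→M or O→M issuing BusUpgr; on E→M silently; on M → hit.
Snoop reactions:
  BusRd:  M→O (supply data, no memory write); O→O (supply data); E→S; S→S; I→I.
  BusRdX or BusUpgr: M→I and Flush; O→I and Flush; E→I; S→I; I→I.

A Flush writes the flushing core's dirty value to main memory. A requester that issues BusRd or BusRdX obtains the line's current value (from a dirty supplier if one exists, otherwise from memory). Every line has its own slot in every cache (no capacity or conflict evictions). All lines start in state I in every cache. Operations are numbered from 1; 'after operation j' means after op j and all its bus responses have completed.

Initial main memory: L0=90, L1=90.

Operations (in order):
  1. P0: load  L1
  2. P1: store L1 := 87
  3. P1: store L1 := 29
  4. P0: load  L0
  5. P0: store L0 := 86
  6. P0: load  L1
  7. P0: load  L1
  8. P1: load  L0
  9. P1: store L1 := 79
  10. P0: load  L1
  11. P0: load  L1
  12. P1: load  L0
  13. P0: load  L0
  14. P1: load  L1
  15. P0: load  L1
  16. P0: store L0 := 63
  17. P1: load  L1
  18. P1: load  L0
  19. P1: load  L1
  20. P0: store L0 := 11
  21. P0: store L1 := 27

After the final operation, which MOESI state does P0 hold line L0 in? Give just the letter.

state = M

1. P0: load  L1  bus=[BusRd]  L1: P0=E P1=I  mem[L1]=90
2. P1: store L1 := 87  bus=[BusRdX]  L1: P0=I P1=M  mem[L1]=90
3. P1: store L1 := 29  bus=[-]  L1: P0=I P1=M  mem[L1]=90
4. P0: load  L0  bus=[BusRd]  L0: P0=E P1=I  mem[L0]=90
5. P0: store L0 := 86  bus=[-]  L0: P0=M P1=I  mem[L0]=90
6. P0: load  L1  bus=[BusRd]  L1: P0=S P1=O  mem[L1]=90
7. P0: load  L1  bus=[-]  L1: P0=S P1=O  mem[L1]=90
8. P1: load  L0  bus=[BusRd]  L0: P0=O P1=S  mem[L0]=90
9. P1: store L1 := 79  bus=[BusUpgr]  L1: P0=I P1=M  mem[L1]=90
10. P0: load  L1  bus=[BusRd]  L1: P0=S P1=O  mem[L1]=90
11. P0: load  L1  bus=[-]  L1: P0=S P1=O  mem[L1]=90
12. P1: load  L0  bus=[-]  L0: P0=O P1=S  mem[L0]=90
13. P0: load  L0  bus=[-]  L0: P0=O P1=S  mem[L0]=90
14. P1: load  L1  bus=[-]  L1: P0=S P1=O  mem[L1]=90
15. P0: load  L1  bus=[-]  L1: P0=S P1=O  mem[L1]=90
16. P0: store L0 := 63  bus=[BusUpgr]  L0: P0=M P1=I  mem[L0]=90
17. P1: load  L1  bus=[-]  L1: P0=S P1=O  mem[L1]=90
18. P1: load  L0  bus=[BusRd]  L0: P0=O P1=S  mem[L0]=90
19. P1: load  L1  bus=[-]  L1: P0=S P1=O  mem[L1]=90
20. P0: store L0 := 11  bus=[BusUpgr]  L0: P0=M P1=I  mem[L0]=90
21. P0: store L1 := 27  bus=[BusUpgr,Flush]  L1: P0=M P1=I  mem[L1]=79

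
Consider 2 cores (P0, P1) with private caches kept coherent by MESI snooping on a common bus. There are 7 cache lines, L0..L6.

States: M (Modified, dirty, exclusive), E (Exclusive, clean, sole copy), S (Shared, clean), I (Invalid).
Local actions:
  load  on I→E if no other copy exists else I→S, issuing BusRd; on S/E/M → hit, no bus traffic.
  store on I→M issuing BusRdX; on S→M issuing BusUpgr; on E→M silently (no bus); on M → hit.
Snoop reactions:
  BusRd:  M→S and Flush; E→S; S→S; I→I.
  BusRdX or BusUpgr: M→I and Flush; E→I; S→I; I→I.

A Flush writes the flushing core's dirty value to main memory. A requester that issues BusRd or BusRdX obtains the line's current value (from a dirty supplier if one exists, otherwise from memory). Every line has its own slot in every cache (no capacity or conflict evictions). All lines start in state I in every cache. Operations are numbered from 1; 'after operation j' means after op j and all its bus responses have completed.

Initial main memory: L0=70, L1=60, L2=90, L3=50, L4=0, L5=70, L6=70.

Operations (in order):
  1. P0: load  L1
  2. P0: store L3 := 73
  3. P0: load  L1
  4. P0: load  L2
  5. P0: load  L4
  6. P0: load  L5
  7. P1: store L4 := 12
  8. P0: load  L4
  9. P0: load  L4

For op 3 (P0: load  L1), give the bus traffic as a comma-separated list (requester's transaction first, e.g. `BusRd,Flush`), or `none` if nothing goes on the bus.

bus = none

  op1 P0: load  L1 → E/I on L1; bus BusRd; mem=60
  op2 P0: store L3 := 73 → M/I on L3; bus BusRdX; mem=50
  op3 P0: load  L1 → E/I on L1; bus (none); mem=60
  op4 P0: load  L2 → E/I on L2; bus BusRd; mem=90
  op5 P0: load  L4 → E/I on L4; bus BusRd; mem=0
  op6 P0: load  L5 → E/I on L5; bus BusRd; mem=70
  op7 P1: store L4 := 12 → I/M on L4; bus BusRdX; mem=0
  op8 P0: load  L4 → S/S on L4; bus BusRd Flush; mem=12
  op9 P0: load  L4 → S/S on L4; bus (none); mem=12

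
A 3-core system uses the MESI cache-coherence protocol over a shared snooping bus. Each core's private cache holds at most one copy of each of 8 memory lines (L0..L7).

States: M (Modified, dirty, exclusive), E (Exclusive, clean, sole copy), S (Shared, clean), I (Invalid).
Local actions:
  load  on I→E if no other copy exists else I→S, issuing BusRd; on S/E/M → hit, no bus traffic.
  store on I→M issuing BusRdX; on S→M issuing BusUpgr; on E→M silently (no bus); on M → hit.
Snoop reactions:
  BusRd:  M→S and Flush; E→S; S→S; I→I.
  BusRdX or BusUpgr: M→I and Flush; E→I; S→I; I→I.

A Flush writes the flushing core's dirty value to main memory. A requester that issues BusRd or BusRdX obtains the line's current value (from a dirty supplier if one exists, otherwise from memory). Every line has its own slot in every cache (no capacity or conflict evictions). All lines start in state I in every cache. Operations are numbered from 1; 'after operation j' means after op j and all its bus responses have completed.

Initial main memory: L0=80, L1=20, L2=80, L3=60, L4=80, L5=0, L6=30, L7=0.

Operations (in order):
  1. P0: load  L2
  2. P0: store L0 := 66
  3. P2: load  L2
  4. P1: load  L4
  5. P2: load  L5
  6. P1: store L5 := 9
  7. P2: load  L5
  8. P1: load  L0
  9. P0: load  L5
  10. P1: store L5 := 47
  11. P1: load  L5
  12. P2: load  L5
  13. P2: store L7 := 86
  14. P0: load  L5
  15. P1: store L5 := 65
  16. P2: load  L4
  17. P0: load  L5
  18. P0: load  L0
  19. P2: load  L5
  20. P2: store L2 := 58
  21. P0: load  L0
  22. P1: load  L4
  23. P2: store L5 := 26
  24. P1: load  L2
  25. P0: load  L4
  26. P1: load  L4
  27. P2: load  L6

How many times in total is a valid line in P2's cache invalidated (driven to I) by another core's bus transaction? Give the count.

invalidations = 3

  op1 P0: load  L2 → E/I/I on L2; bus BusRd; mem=80
  op2 P0: store L0 := 66 → M/I/I on L0; bus BusRdX; mem=80
  op3 P2: load  L2 → S/I/S on L2; bus BusRd; mem=80
  op4 P1: load  L4 → I/E/I on L4; bus BusRd; mem=80
  op5 P2: load  L5 → I/I/E on L5; bus BusRd; mem=0
  op6 P1: store L5 := 9 → I/M/I on L5; bus BusRdX; mem=0
  op7 P2: load  L5 → I/S/S on L5; bus BusRd Flush; mem=9
  op8 P1: load  L0 → S/S/I on L0; bus BusRd Flush; mem=66
  op9 P0: load  L5 → S/S/S on L5; bus BusRd; mem=9
  op10 P1: store L5 := 47 → I/M/I on L5; bus BusUpgr; mem=9
  op11 P1: load  L5 → I/M/I on L5; bus (none); mem=9
  op12 P2: load  L5 → I/S/S on L5; bus BusRd Flush; mem=47
  op13 P2: store L7 := 86 → I/I/M on L7; bus BusRdX; mem=0
  op14 P0: load  L5 → S/S/S on L5; bus BusRd; mem=47
  op15 P1: store L5 := 65 → I/M/I on L5; bus BusUpgr; mem=47
  op16 P2: load  L4 → I/S/S on L4; bus BusRd; mem=80
  op17 P0: load  L5 → S/S/I on L5; bus BusRd Flush; mem=65
  op18 P0: load  L0 → S/S/I on L0; bus (none); mem=66
  op19 P2: load  L5 → S/S/S on L5; bus BusRd; mem=65
  op20 P2: store L2 := 58 → I/I/M on L2; bus BusUpgr; mem=80
  op21 P0: load  L0 → S/S/I on L0; bus (none); mem=66
  op22 P1: load  L4 → I/S/S on L4; bus (none); mem=80
  op23 P2: store L5 := 26 → I/I/M on L5; bus BusUpgr; mem=65
  op24 P1: load  L2 → I/S/S on L2; bus BusRd Flush; mem=58
  op25 P0: load  L4 → S/S/S on L4; bus BusRd; mem=80
  op26 P1: load  L4 → S/S/S on L4; bus (none); mem=80
  op27 P2: load  L6 → I/I/E on L6; bus BusRd; mem=30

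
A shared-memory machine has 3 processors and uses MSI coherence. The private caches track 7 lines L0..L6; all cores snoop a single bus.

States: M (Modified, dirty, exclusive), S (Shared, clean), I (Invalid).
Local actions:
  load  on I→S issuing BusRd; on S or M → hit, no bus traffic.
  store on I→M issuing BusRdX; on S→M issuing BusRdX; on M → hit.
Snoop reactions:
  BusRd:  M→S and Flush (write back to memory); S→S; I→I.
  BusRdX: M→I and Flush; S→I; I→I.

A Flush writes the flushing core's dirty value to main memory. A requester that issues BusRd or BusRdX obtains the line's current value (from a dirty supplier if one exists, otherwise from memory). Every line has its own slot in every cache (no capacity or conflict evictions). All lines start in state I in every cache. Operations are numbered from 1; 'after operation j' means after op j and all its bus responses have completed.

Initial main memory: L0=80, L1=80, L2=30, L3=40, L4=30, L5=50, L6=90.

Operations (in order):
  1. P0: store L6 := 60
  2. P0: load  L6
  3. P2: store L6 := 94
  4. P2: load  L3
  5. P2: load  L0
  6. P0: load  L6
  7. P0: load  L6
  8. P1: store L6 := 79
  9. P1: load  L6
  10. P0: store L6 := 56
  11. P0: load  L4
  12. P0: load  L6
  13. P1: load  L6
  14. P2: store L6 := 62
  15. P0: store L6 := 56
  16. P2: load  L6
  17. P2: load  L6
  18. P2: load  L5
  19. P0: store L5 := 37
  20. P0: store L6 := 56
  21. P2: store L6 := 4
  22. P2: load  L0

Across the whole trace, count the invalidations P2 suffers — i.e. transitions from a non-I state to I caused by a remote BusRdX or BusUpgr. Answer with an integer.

1. P0: store L6 := 60  bus=[BusRdX]  L6: P0=M P1=I P2=I  mem[L6]=90
2. P0: load  L6  bus=[-]  L6: P0=M P1=I P2=I  mem[L6]=90
3. P2: store L6 := 94  bus=[BusRdX,Flush]  L6: P0=I P1=I P2=M  mem[L6]=60
4. P2: load  L3  bus=[BusRd]  L3: P0=I P1=I P2=S  mem[L3]=40
5. P2: load  L0  bus=[BusRd]  L0: P0=I P1=I P2=S  mem[L0]=80
6. P0: load  L6  bus=[BusRd,Flush]  L6: P0=S P1=I P2=S  mem[L6]=94
7. P0: load  L6  bus=[-]  L6: P0=S P1=I P2=S  mem[L6]=94
8. P1: store L6 := 79  bus=[BusRdX]  L6: P0=I P1=M P2=I  mem[L6]=94
9. P1: load  L6  bus=[-]  L6: P0=I P1=M P2=I  mem[L6]=94
10. P0: store L6 := 56  bus=[BusRdX,Flush]  L6: P0=M P1=I P2=I  mem[L6]=79
11. P0: load  L4  bus=[BusRd]  L4: P0=S P1=I P2=I  mem[L4]=30
12. P0: load  L6  bus=[-]  L6: P0=M P1=I P2=I  mem[L6]=79
13. P1: load  L6  bus=[BusRd,Flush]  L6: P0=S P1=S P2=I  mem[L6]=56
14. P2: store L6 := 62  bus=[BusRdX]  L6: P0=I P1=I P2=M  mem[L6]=56
15. P0: store L6 := 56  bus=[BusRdX,Flush]  L6: P0=M P1=I P2=I  mem[L6]=62
16. P2: load  L6  bus=[BusRd,Flush]  L6: P0=S P1=I P2=S  mem[L6]=56
17. P2: load  L6  bus=[-]  L6: P0=S P1=I P2=S  mem[L6]=56
18. P2: load  L5  bus=[BusRd]  L5: P0=I P1=I P2=S  mem[L5]=50
19. P0: store L5 := 37  bus=[BusRdX]  L5: P0=M P1=I P2=I  mem[L5]=50
20. P0: store L6 := 56  bus=[BusRdX]  L6: P0=M P1=I P2=I  mem[L6]=56
21. P2: store L6 := 4  bus=[BusRdX,Flush]  L6: P0=I P1=I P2=M  mem[L6]=56
22. P2: load  L0  bus=[-]  L0: P0=I P1=I P2=S  mem[L0]=80

invalidations = 4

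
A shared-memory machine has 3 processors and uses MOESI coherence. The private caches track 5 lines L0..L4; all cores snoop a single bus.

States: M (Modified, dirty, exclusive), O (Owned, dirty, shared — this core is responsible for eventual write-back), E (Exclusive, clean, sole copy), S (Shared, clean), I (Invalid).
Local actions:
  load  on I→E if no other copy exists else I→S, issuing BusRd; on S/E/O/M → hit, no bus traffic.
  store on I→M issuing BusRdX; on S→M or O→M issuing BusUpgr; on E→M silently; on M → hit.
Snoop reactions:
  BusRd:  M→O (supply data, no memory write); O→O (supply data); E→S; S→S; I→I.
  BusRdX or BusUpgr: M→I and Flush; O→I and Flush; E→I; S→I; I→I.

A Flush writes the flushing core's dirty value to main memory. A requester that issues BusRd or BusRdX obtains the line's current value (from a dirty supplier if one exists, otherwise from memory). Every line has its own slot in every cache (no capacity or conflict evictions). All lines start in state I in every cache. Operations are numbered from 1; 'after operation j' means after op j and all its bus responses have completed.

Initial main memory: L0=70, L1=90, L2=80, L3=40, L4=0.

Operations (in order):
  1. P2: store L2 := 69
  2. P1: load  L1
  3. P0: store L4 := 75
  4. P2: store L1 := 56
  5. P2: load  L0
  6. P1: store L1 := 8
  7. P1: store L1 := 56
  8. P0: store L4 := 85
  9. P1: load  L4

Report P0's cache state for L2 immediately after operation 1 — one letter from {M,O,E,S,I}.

  op1 P2: store L2 := 69 → I/I/M on L2; bus BusRdX; mem=80
  op2 P1: load  L1 → I/E/I on L1; bus BusRd; mem=90
  op3 P0: store L4 := 75 → M/I/I on L4; bus BusRdX; mem=0
  op4 P2: store L1 := 56 → I/I/M on L1; bus BusRdX; mem=90
  op5 P2: load  L0 → I/I/E on L0; bus BusRd; mem=70
  op6 P1: store L1 := 8 → I/M/I on L1; bus BusRdX Flush; mem=56
  op7 P1: store L1 := 56 → I/M/I on L1; bus (none); mem=56
  op8 P0: store L4 := 85 → M/I/I on L4; bus (none); mem=0
  op9 P1: load  L4 → O/S/I on L4; bus BusRd; mem=0

state = I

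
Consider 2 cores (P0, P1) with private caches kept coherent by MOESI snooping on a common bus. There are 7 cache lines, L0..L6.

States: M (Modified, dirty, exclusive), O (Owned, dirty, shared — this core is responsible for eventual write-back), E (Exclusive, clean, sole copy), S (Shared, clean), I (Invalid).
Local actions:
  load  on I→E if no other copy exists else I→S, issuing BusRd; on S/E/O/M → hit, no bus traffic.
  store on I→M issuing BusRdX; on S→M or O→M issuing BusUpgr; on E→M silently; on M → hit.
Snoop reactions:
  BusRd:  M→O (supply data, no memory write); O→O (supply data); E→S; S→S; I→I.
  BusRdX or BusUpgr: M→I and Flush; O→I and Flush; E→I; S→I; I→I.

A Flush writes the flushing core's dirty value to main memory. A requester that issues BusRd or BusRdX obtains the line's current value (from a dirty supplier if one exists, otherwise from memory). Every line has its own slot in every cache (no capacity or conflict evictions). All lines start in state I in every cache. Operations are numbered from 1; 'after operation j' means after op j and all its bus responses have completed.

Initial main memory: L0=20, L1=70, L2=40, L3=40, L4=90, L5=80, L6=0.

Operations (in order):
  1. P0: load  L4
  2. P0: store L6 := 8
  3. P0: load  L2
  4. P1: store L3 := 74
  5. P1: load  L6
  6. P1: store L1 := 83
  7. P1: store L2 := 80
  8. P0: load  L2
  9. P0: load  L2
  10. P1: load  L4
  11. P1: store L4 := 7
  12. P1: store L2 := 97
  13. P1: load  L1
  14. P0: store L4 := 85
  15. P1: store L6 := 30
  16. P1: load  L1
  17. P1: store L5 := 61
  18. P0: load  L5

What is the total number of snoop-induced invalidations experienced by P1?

1. P0: load  L4  bus=[BusRd]  L4: P0=E P1=I  mem[L4]=90
2. P0: store L6 := 8  bus=[BusRdX]  L6: P0=M P1=I  mem[L6]=0
3. P0: load  L2  bus=[BusRd]  L2: P0=E P1=I  mem[L2]=40
4. P1: store L3 := 74  bus=[BusRdX]  L3: P0=I P1=M  mem[L3]=40
5. P1: load  L6  bus=[BusRd]  L6: P0=O P1=S  mem[L6]=0
6. P1: store L1 := 83  bus=[BusRdX]  L1: P0=I P1=M  mem[L1]=70
7. P1: store L2 := 80  bus=[BusRdX]  L2: P0=I P1=M  mem[L2]=40
8. P0: load  L2  bus=[BusRd]  L2: P0=S P1=O  mem[L2]=40
9. P0: load  L2  bus=[-]  L2: P0=S P1=O  mem[L2]=40
10. P1: load  L4  bus=[BusRd]  L4: P0=S P1=S  mem[L4]=90
11. P1: store L4 := 7  bus=[BusUpgr]  L4: P0=I P1=M  mem[L4]=90
12. P1: store L2 := 97  bus=[BusUpgr]  L2: P0=I P1=M  mem[L2]=40
13. P1: load  L1  bus=[-]  L1: P0=I P1=M  mem[L1]=70
14. P0: store L4 := 85  bus=[BusRdX,Flush]  L4: P0=M P1=I  mem[L4]=7
15. P1: store L6 := 30  bus=[BusUpgr,Flush]  L6: P0=I P1=M  mem[L6]=8
16. P1: load  L1  bus=[-]  L1: P0=I P1=M  mem[L1]=70
17. P1: store L5 := 61  bus=[BusRdX]  L5: P0=I P1=M  mem[L5]=80
18. P0: load  L5  bus=[BusRd]  L5: P0=S P1=O  mem[L5]=80

invalidations = 1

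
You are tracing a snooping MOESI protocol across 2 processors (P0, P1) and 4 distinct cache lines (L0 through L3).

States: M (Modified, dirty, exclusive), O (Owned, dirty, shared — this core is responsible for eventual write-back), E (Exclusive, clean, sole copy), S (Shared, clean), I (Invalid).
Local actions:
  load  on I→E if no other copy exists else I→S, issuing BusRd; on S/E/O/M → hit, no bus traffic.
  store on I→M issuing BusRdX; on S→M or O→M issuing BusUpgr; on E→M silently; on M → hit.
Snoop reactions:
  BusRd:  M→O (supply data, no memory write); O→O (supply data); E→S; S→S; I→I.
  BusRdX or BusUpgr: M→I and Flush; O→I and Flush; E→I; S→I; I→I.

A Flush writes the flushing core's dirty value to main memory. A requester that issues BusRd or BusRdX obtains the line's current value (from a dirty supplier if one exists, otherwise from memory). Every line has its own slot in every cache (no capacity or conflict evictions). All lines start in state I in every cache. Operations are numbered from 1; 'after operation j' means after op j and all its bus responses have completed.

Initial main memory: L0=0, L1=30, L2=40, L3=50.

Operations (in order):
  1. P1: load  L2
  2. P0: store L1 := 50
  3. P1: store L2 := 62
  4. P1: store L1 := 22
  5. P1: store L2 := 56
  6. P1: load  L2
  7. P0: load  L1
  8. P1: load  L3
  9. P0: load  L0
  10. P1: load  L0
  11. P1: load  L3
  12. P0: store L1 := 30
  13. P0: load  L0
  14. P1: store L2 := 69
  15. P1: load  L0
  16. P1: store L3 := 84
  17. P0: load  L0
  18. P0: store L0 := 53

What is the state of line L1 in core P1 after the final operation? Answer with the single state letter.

state = I

1. P1: load  L2  bus=[BusRd]  L2: P0=I P1=E  mem[L2]=40
2. P0: store L1 := 50  bus=[BusRdX]  L1: P0=M P1=I  mem[L1]=30
3. P1: store L2 := 62  bus=[-]  L2: P0=I P1=M  mem[L2]=40
4. P1: store L1 := 22  bus=[BusRdX,Flush]  L1: P0=I P1=M  mem[L1]=50
5. P1: store L2 := 56  bus=[-]  L2: P0=I P1=M  mem[L2]=40
6. P1: load  L2  bus=[-]  L2: P0=I P1=M  mem[L2]=40
7. P0: load  L1  bus=[BusRd]  L1: P0=S P1=O  mem[L1]=50
8. P1: load  L3  bus=[BusRd]  L3: P0=I P1=E  mem[L3]=50
9. P0: load  L0  bus=[BusRd]  L0: P0=E P1=I  mem[L0]=0
10. P1: load  L0  bus=[BusRd]  L0: P0=S P1=S  mem[L0]=0
11. P1: load  L3  bus=[-]  L3: P0=I P1=E  mem[L3]=50
12. P0: store L1 := 30  bus=[BusUpgr,Flush]  L1: P0=M P1=I  mem[L1]=22
13. P0: load  L0  bus=[-]  L0: P0=S P1=S  mem[L0]=0
14. P1: store L2 := 69  bus=[-]  L2: P0=I P1=M  mem[L2]=40
15. P1: load  L0  bus=[-]  L0: P0=S P1=S  mem[L0]=0
16. P1: store L3 := 84  bus=[-]  L3: P0=I P1=M  mem[L3]=50
17. P0: load  L0  bus=[-]  L0: P0=S P1=S  mem[L0]=0
18. P0: store L0 := 53  bus=[BusUpgr]  L0: P0=M P1=I  mem[L0]=0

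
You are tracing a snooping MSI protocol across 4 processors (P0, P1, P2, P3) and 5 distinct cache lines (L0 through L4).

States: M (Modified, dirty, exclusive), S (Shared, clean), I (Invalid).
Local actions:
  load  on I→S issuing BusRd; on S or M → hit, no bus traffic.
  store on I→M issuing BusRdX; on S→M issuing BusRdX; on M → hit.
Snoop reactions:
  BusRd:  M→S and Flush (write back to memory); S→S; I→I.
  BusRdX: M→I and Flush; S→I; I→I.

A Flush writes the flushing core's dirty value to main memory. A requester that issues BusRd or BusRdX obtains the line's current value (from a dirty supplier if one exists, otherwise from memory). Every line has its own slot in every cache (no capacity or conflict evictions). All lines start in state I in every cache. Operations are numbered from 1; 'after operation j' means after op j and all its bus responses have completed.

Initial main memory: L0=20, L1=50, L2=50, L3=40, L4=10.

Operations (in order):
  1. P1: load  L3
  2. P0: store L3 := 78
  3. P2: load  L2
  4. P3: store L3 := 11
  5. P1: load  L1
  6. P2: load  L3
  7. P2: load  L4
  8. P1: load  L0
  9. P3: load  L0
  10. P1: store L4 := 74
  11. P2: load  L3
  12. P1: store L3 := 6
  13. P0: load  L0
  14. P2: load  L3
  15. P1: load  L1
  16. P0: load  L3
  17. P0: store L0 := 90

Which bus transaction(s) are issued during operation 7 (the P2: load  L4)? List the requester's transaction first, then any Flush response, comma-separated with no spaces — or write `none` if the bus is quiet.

bus = BusRd

  op1 P1: load  L3 → I/S/I/I on L3; bus BusRd; mem=40
  op2 P0: store L3 := 78 → M/I/I/I on L3; bus BusRdX; mem=40
  op3 P2: load  L2 → I/I/S/I on L2; bus BusRd; mem=50
  op4 P3: store L3 := 11 → I/I/I/M on L3; bus BusRdX Flush; mem=78
  op5 P1: load  L1 → I/S/I/I on L1; bus BusRd; mem=50
  op6 P2: load  L3 → I/I/S/S on L3; bus BusRd Flush; mem=11
  op7 P2: load  L4 → I/I/S/I on L4; bus BusRd; mem=10
  op8 P1: load  L0 → I/S/I/I on L0; bus BusRd; mem=20
  op9 P3: load  L0 → I/S/I/S on L0; bus BusRd; mem=20
  op10 P1: store L4 := 74 → I/M/I/I on L4; bus BusRdX; mem=10
  op11 P2: load  L3 → I/I/S/S on L3; bus (none); mem=11
  op12 P1: store L3 := 6 → I/M/I/I on L3; bus BusRdX; mem=11
  op13 P0: load  L0 → S/S/I/S on L0; bus BusRd; mem=20
  op14 P2: load  L3 → I/S/S/I on L3; bus BusRd Flush; mem=6
  op15 P1: load  L1 → I/S/I/I on L1; bus (none); mem=50
  op16 P0: load  L3 → S/S/S/I on L3; bus BusRd; mem=6
  op17 P0: store L0 := 90 → M/I/I/I on L0; bus BusRdX; mem=20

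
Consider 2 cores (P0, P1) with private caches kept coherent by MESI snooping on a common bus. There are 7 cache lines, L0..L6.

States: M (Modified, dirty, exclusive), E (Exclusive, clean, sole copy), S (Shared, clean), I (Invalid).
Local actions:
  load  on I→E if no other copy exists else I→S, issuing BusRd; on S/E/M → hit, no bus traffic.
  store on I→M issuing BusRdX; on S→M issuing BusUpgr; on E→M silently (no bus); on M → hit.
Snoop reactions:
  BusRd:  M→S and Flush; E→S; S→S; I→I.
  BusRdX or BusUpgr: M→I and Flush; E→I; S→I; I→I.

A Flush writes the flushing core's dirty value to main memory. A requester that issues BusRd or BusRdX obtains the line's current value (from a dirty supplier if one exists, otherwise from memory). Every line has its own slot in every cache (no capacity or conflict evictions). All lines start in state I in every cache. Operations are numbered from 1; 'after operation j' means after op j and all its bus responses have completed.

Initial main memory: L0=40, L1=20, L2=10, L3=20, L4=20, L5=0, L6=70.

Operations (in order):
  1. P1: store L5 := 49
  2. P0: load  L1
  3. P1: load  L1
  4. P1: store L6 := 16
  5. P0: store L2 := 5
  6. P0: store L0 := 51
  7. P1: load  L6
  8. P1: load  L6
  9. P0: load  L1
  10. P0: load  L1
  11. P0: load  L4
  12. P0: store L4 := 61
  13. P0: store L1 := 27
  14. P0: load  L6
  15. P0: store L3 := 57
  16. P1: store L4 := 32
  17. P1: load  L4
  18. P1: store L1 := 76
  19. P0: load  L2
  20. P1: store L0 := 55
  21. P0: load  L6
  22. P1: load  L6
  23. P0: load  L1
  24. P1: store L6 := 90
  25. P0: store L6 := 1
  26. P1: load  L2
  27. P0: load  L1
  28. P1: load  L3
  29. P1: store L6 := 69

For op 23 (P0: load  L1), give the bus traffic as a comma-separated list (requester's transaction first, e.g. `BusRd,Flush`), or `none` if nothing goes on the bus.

  op1 P1: store L5 := 49 → I/M on L5; bus BusRdX; mem=0
  op2 P0: load  L1 → E/I on L1; bus BusRd; mem=20
  op3 P1: load  L1 → S/S on L1; bus BusRd; mem=20
  op4 P1: store L6 := 16 → I/M on L6; bus BusRdX; mem=70
  op5 P0: store L2 := 5 → M/I on L2; bus BusRdX; mem=10
  op6 P0: store L0 := 51 → M/I on L0; bus BusRdX; mem=40
  op7 P1: load  L6 → I/M on L6; bus (none); mem=70
  op8 P1: load  L6 → I/M on L6; bus (none); mem=70
  op9 P0: load  L1 → S/S on L1; bus (none); mem=20
  op10 P0: load  L1 → S/S on L1; bus (none); mem=20
  op11 P0: load  L4 → E/I on L4; bus BusRd; mem=20
  op12 P0: store L4 := 61 → M/I on L4; bus (none); mem=20
  op13 P0: store L1 := 27 → M/I on L1; bus BusUpgr; mem=20
  op14 P0: load  L6 → S/S on L6; bus BusRd Flush; mem=16
  op15 P0: store L3 := 57 → M/I on L3; bus BusRdX; mem=20
  op16 P1: store L4 := 32 → I/M on L4; bus BusRdX Flush; mem=61
  op17 P1: load  L4 → I/M on L4; bus (none); mem=61
  op18 P1: store L1 := 76 → I/M on L1; bus BusRdX Flush; mem=27
  op19 P0: load  L2 → M/I on L2; bus (none); mem=10
  op20 P1: store L0 := 55 → I/M on L0; bus BusRdX Flush; mem=51
  op21 P0: load  L6 → S/S on L6; bus (none); mem=16
  op22 P1: load  L6 → S/S on L6; bus (none); mem=16
  op23 P0: load  L1 → S/S on L1; bus BusRd Flush; mem=76
  op24 P1: store L6 := 90 → I/M on L6; bus BusUpgr; mem=16
  op25 P0: store L6 := 1 → M/I on L6; bus BusRdX Flush; mem=90
  op26 P1: load  L2 → S/S on L2; bus BusRd Flush; mem=5
  op27 P0: load  L1 → S/S on L1; bus (none); mem=76
  op28 P1: load  L3 → S/S on L3; bus BusRd Flush; mem=57
  op29 P1: store L6 := 69 → I/M on L6; bus BusRdX Flush; mem=1

bus = BusRd,Flush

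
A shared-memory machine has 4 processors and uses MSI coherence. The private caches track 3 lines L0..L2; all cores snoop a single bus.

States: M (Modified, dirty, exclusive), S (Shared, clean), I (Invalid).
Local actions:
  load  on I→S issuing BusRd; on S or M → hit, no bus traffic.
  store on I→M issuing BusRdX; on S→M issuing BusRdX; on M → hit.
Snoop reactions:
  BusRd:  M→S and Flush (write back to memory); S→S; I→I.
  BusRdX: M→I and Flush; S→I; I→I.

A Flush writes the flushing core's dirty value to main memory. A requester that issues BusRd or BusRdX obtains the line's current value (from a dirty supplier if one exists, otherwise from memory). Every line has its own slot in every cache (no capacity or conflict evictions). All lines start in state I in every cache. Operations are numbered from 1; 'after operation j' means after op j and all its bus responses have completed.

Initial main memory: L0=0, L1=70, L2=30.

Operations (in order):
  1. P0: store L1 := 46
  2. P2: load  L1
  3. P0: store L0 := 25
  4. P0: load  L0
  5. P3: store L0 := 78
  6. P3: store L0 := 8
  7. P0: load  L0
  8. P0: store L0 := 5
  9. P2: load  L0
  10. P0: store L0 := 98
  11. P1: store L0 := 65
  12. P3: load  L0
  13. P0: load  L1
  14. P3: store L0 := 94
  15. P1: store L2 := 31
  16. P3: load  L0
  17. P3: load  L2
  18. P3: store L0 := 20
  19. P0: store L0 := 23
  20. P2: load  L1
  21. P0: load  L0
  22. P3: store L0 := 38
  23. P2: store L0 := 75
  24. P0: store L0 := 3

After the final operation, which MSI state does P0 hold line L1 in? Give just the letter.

[1] P0: store L1 := 46 | P0:M(46), P1:I, P2:I, P3:I | bus: BusRdX
[2] P2: load  L1 | P0:S(46), P1:I, P2:S(46), P3:I | bus: BusRd,Flush
[3] P0: store L0 := 25 | P0:M(25), P1:I, P2:I, P3:I | bus: BusRdX
[4] P0: load  L0 | P0:M(25), P1:I, P2:I, P3:I | bus: none
[5] P3: store L0 := 78 | P0:I, P1:I, P2:I, P3:M(78) | bus: BusRdX,Flush
[6] P3: store L0 := 8 | P0:I, P1:I, P2:I, P3:M(8) | bus: none
[7] P0: load  L0 | P0:S(8), P1:I, P2:I, P3:S(8) | bus: BusRd,Flush
[8] P0: store L0 := 5 | P0:M(5), P1:I, P2:I, P3:I | bus: BusRdX
[9] P2: load  L0 | P0:S(5), P1:I, P2:S(5), P3:I | bus: BusRd,Flush
[10] P0: store L0 := 98 | P0:M(98), P1:I, P2:I, P3:I | bus: BusRdX
[11] P1: store L0 := 65 | P0:I, P1:M(65), P2:I, P3:I | bus: BusRdX,Flush
[12] P3: load  L0 | P0:I, P1:S(65), P2:I, P3:S(65) | bus: BusRd,Flush
[13] P0: load  L1 | P0:S(46), P1:I, P2:S(46), P3:I | bus: none
[14] P3: store L0 := 94 | P0:I, P1:I, P2:I, P3:M(94) | bus: BusRdX
[15] P1: store L2 := 31 | P0:I, P1:M(31), P2:I, P3:I | bus: BusRdX
[16] P3: load  L0 | P0:I, P1:I, P2:I, P3:M(94) | bus: none
[17] P3: load  L2 | P0:I, P1:S(31), P2:I, P3:S(31) | bus: BusRd,Flush
[18] P3: store L0 := 20 | P0:I, P1:I, P2:I, P3:M(20) | bus: none
[19] P0: store L0 := 23 | P0:M(23), P1:I, P2:I, P3:I | bus: BusRdX,Flush
[20] P2: load  L1 | P0:S(46), P1:I, P2:S(46), P3:I | bus: none
[21] P0: load  L0 | P0:M(23), P1:I, P2:I, P3:I | bus: none
[22] P3: store L0 := 38 | P0:I, P1:I, P2:I, P3:M(38) | bus: BusRdX,Flush
[23] P2: store L0 := 75 | P0:I, P1:I, P2:M(75), P3:I | bus: BusRdX,Flush
[24] P0: store L0 := 3 | P0:M(3), P1:I, P2:I, P3:I | bus: BusRdX,Flush

state = S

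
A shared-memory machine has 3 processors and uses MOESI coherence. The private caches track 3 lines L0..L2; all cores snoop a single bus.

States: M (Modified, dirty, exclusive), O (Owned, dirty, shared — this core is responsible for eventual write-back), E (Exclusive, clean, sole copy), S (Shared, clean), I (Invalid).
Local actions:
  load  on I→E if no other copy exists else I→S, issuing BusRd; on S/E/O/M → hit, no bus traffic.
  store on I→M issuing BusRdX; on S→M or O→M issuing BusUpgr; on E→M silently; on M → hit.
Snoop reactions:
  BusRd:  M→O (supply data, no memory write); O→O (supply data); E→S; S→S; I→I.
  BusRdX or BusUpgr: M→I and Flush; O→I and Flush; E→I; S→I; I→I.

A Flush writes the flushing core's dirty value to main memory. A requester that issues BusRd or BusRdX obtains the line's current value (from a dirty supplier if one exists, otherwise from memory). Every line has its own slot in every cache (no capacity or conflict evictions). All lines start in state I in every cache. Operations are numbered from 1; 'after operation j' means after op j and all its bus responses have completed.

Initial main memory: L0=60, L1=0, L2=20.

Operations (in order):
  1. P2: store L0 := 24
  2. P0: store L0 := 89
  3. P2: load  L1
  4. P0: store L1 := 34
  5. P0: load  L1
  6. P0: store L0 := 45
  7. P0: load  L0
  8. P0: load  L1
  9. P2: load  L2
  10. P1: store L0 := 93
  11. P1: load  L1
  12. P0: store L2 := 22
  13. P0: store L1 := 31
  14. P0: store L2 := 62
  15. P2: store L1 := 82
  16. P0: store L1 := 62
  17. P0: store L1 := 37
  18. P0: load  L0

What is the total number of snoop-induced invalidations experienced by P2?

invalidations = 4

[1] P2: store L0 := 24 | P0:I, P1:I, P2:M(24) | bus: BusRdX
[2] P0: store L0 := 89 | P0:M(89), P1:I, P2:I | bus: BusRdX,Flush
[3] P2: load  L1 | P0:I, P1:I, P2:E(0) | bus: BusRd
[4] P0: store L1 := 34 | P0:M(34), P1:I, P2:I | bus: BusRdX
[5] P0: load  L1 | P0:M(34), P1:I, P2:I | bus: none
[6] P0: store L0 := 45 | P0:M(45), P1:I, P2:I | bus: none
[7] P0: load  L0 | P0:M(45), P1:I, P2:I | bus: none
[8] P0: load  L1 | P0:M(34), P1:I, P2:I | bus: none
[9] P2: load  L2 | P0:I, P1:I, P2:E(20) | bus: BusRd
[10] P1: store L0 := 93 | P0:I, P1:M(93), P2:I | bus: BusRdX,Flush
[11] P1: load  L1 | P0:O(34), P1:S(34), P2:I | bus: BusRd
[12] P0: store L2 := 22 | P0:M(22), P1:I, P2:I | bus: BusRdX
[13] P0: store L1 := 31 | P0:M(31), P1:I, P2:I | bus: BusUpgr
[14] P0: store L2 := 62 | P0:M(62), P1:I, P2:I | bus: none
[15] P2: store L1 := 82 | P0:I, P1:I, P2:M(82) | bus: BusRdX,Flush
[16] P0: store L1 := 62 | P0:M(62), P1:I, P2:I | bus: BusRdX,Flush
[17] P0: store L1 := 37 | P0:M(37), P1:I, P2:I | bus: none
[18] P0: load  L0 | P0:S(93), P1:O(93), P2:I | bus: BusRd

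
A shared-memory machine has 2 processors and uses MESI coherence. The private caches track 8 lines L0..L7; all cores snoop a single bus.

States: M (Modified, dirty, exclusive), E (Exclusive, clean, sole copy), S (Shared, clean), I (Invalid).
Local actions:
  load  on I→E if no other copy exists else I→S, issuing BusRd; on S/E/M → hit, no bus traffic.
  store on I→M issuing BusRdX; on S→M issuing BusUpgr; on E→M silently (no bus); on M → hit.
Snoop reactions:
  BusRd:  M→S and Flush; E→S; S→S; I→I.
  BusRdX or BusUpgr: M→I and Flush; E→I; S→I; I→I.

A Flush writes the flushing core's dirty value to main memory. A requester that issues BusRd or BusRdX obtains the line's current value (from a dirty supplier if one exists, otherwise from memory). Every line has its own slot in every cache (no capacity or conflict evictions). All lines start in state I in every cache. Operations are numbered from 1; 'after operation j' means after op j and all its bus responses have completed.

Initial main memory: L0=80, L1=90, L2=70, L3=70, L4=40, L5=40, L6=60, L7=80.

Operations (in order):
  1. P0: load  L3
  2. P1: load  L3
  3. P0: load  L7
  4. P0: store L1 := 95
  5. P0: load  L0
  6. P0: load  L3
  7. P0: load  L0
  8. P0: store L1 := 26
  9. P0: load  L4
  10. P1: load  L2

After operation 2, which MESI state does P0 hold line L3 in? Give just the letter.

state = S

  op1 P0: load  L3 → E/I on L3; bus BusRd; mem=70
  op2 P1: load  L3 → S/S on L3; bus BusRd; mem=70
  op3 P0: load  L7 → E/I on L7; bus BusRd; mem=80
  op4 P0: store L1 := 95 → M/I on L1; bus BusRdX; mem=90
  op5 P0: load  L0 → E/I on L0; bus BusRd; mem=80
  op6 P0: load  L3 → S/S on L3; bus (none); mem=70
  op7 P0: load  L0 → E/I on L0; bus (none); mem=80
  op8 P0: store L1 := 26 → M/I on L1; bus (none); mem=90
  op9 P0: load  L4 → E/I on L4; bus BusRd; mem=40
  op10 P1: load  L2 → I/E on L2; bus BusRd; mem=70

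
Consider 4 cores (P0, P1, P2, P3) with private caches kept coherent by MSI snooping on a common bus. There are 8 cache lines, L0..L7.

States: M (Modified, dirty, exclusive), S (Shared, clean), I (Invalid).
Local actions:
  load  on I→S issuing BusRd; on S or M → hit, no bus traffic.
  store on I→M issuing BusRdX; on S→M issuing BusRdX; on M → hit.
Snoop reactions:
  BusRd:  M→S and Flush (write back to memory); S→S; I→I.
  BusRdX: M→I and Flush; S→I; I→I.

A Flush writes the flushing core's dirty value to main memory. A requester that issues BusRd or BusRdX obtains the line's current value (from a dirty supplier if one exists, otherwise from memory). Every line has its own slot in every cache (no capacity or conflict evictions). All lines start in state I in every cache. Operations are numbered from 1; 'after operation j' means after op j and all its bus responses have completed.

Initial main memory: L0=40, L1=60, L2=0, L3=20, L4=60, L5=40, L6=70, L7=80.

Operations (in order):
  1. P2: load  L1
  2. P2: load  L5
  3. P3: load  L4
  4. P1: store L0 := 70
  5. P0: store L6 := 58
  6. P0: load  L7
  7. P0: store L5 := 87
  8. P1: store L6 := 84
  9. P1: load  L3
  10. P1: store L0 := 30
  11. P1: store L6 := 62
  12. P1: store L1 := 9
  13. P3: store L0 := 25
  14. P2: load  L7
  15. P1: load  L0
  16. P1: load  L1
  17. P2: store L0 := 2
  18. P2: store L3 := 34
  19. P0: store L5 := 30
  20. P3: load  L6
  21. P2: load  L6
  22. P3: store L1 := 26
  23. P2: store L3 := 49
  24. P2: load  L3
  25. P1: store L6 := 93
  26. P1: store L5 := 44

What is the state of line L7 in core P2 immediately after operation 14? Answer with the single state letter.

[1] P2: load  L1 | P0:I, P1:I, P2:S(60), P3:I | bus: BusRd
[2] P2: load  L5 | P0:I, P1:I, P2:S(40), P3:I | bus: BusRd
[3] P3: load  L4 | P0:I, P1:I, P2:I, P3:S(60) | bus: BusRd
[4] P1: store L0 := 70 | P0:I, P1:M(70), P2:I, P3:I | bus: BusRdX
[5] P0: store L6 := 58 | P0:M(58), P1:I, P2:I, P3:I | bus: BusRdX
[6] P0: load  L7 | P0:S(80), P1:I, P2:I, P3:I | bus: BusRd
[7] P0: store L5 := 87 | P0:M(87), P1:I, P2:I, P3:I | bus: BusRdX
[8] P1: store L6 := 84 | P0:I, P1:M(84), P2:I, P3:I | bus: BusRdX,Flush
[9] P1: load  L3 | P0:I, P1:S(20), P2:I, P3:I | bus: BusRd
[10] P1: store L0 := 30 | P0:I, P1:M(30), P2:I, P3:I | bus: none
[11] P1: store L6 := 62 | P0:I, P1:M(62), P2:I, P3:I | bus: none
[12] P1: store L1 := 9 | P0:I, P1:M(9), P2:I, P3:I | bus: BusRdX
[13] P3: store L0 := 25 | P0:I, P1:I, P2:I, P3:M(25) | bus: BusRdX,Flush
[14] P2: load  L7 | P0:S(80), P1:I, P2:S(80), P3:I | bus: BusRd
[15] P1: load  L0 | P0:I, P1:S(25), P2:I, P3:S(25) | bus: BusRd,Flush
[16] P1: load  L1 | P0:I, P1:M(9), P2:I, P3:I | bus: none
[17] P2: store L0 := 2 | P0:I, P1:I, P2:M(2), P3:I | bus: BusRdX
[18] P2: store L3 := 34 | P0:I, P1:I, P2:M(34), P3:I | bus: BusRdX
[19] P0: store L5 := 30 | P0:M(30), P1:I, P2:I, P3:I | bus: none
[20] P3: load  L6 | P0:I, P1:S(62), P2:I, P3:S(62) | bus: BusRd,Flush
[21] P2: load  L6 | P0:I, P1:S(62), P2:S(62), P3:S(62) | bus: BusRd
[22] P3: store L1 := 26 | P0:I, P1:I, P2:I, P3:M(26) | bus: BusRdX,Flush
[23] P2: store L3 := 49 | P0:I, P1:I, P2:M(49), P3:I | bus: none
[24] P2: load  L3 | P0:I, P1:I, P2:M(49), P3:I | bus: none
[25] P1: store L6 := 93 | P0:I, P1:M(93), P2:I, P3:I | bus: BusRdX
[26] P1: store L5 := 44 | P0:I, P1:M(44), P2:I, P3:I | bus: BusRdX,Flush

state = S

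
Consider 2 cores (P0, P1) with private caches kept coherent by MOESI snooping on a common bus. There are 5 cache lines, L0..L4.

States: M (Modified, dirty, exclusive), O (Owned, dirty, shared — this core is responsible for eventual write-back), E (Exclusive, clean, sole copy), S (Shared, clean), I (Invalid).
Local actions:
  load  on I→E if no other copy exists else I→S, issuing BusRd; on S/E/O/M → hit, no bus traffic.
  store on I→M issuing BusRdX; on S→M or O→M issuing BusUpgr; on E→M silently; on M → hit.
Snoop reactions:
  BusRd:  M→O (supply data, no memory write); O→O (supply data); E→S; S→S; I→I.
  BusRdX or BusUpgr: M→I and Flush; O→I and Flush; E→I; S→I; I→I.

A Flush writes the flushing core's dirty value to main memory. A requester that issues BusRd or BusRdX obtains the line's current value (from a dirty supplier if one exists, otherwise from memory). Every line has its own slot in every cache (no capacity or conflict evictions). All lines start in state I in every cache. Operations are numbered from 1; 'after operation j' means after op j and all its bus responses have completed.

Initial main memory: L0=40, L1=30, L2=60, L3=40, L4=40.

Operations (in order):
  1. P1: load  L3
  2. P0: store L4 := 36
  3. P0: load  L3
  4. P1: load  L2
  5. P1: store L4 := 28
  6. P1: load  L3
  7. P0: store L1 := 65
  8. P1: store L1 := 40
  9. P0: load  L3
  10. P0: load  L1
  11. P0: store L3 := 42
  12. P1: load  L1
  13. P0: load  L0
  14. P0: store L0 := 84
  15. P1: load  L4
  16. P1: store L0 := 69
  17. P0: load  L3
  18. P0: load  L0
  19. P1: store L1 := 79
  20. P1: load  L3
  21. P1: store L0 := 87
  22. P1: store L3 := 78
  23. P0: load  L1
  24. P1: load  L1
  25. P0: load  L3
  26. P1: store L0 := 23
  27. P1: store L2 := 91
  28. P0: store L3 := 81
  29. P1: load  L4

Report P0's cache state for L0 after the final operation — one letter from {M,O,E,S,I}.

  op1 P1: load  L3 → I/E on L3; bus BusRd; mem=40
  op2 P0: store L4 := 36 → M/I on L4; bus BusRdX; mem=40
  op3 P0: load  L3 → S/S on L3; bus BusRd; mem=40
  op4 P1: load  L2 → I/E on L2; bus BusRd; mem=60
  op5 P1: store L4 := 28 → I/M on L4; bus BusRdX Flush; mem=36
  op6 P1: load  L3 → S/S on L3; bus (none); mem=40
  op7 P0: store L1 := 65 → M/I on L1; bus BusRdX; mem=30
  op8 P1: store L1 := 40 → I/M on L1; bus BusRdX Flush; mem=65
  op9 P0: load  L3 → S/S on L3; bus (none); mem=40
  op10 P0: load  L1 → S/O on L1; bus BusRd; mem=65
  op11 P0: store L3 := 42 → M/I on L3; bus BusUpgr; mem=40
  op12 P1: load  L1 → S/O on L1; bus (none); mem=65
  op13 P0: load  L0 → E/I on L0; bus BusRd; mem=40
  op14 P0: store L0 := 84 → M/I on L0; bus (none); mem=40
  op15 P1: load  L4 → I/M on L4; bus (none); mem=36
  op16 P1: store L0 := 69 → I/M on L0; bus BusRdX Flush; mem=84
  op17 P0: load  L3 → M/I on L3; bus (none); mem=40
  op18 P0: load  L0 → S/O on L0; bus BusRd; mem=84
  op19 P1: store L1 := 79 → I/M on L1; bus BusUpgr; mem=65
  op20 P1: load  L3 → O/S on L3; bus BusRd; mem=40
  op21 P1: store L0 := 87 → I/M on L0; bus BusUpgr; mem=84
  op22 P1: store L3 := 78 → I/M on L3; bus BusUpgr Flush; mem=42
  op23 P0: load  L1 → S/O on L1; bus BusRd; mem=65
  op24 P1: load  L1 → S/O on L1; bus (none); mem=65
  op25 P0: load  L3 → S/O on L3; bus BusRd; mem=42
  op26 P1: store L0 := 23 → I/M on L0; bus (none); mem=84
  op27 P1: store L2 := 91 → I/M on L2; bus (none); mem=60
  op28 P0: store L3 := 81 → M/I on L3; bus BusUpgr Flush; mem=78
  op29 P1: load  L4 → I/M on L4; bus (none); mem=36

state = I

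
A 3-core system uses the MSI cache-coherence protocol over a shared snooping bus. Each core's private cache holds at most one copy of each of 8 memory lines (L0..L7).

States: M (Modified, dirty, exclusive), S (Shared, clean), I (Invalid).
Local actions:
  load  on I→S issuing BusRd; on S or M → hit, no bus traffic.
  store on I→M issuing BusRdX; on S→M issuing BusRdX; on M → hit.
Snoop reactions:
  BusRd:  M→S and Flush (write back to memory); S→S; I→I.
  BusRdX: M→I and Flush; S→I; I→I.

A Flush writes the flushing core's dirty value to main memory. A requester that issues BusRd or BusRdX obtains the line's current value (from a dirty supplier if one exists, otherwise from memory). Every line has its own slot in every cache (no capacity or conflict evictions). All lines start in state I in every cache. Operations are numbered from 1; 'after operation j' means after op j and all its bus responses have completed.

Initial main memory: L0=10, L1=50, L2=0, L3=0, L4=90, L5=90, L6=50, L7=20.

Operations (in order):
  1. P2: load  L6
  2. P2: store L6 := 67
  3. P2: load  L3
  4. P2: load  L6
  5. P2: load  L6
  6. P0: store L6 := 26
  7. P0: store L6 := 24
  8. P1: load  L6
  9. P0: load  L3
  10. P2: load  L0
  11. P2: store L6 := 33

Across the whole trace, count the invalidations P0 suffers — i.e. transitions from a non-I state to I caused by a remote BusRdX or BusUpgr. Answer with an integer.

1. P2: load  L6  bus=[BusRd]  L6: P0=I P1=I P2=S  mem[L6]=50
2. P2: store L6 := 67  bus=[BusRdX]  L6: P0=I P1=I P2=M  mem[L6]=50
3. P2: load  L3  bus=[BusRd]  L3: P0=I P1=I P2=S  mem[L3]=0
4. P2: load  L6  bus=[-]  L6: P0=I P1=I P2=M  mem[L6]=50
5. P2: load  L6  bus=[-]  L6: P0=I P1=I P2=M  mem[L6]=50
6. P0: store L6 := 26  bus=[BusRdX,Flush]  L6: P0=M P1=I P2=I  mem[L6]=67
7. P0: store L6 := 24  bus=[-]  L6: P0=M P1=I P2=I  mem[L6]=67
8. P1: load  L6  bus=[BusRd,Flush]  L6: P0=S P1=S P2=I  mem[L6]=24
9. P0: load  L3  bus=[BusRd]  L3: P0=S P1=I P2=S  mem[L3]=0
10. P2: load  L0  bus=[BusRd]  L0: P0=I P1=I P2=S  mem[L0]=10
11. P2: store L6 := 33  bus=[BusRdX]  L6: P0=I P1=I P2=M  mem[L6]=24

invalidations = 1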